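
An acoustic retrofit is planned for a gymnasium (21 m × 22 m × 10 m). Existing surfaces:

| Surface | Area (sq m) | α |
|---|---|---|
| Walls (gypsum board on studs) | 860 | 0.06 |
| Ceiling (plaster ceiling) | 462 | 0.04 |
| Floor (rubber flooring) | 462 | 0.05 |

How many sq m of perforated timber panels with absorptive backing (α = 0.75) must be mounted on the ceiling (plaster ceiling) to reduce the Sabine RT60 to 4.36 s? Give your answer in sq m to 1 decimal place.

Total absorption A₁ = 860*0.06 + 462*0.04 + 462*0.05
  = 51.600 + 18.480 + 23.100 = 93.180 sq m sabins.
Required A₂ = 0.161·4620/4.36 = 170.601 sabins.
Absorption to add: 170.601 − 93.180 = 77.421 sabins.
Each sq m of panel replacing the ceiling (plaster ceiling) adds (0.75 − 0.04) = 0.71 sabins.
Area = ΔA/Δα = 77.421/0.71 = 109.0 sq m.

109.0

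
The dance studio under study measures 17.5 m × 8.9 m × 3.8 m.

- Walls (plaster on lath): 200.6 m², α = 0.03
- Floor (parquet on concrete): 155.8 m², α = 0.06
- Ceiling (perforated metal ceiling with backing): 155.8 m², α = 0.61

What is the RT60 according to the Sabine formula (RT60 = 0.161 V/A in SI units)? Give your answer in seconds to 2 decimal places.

Total absorption A = 200.6·0.03 + 155.8·0.06 + 155.8·0.61
  = 6.018 + 9.348 + 95.038 = 110.404 m² sabins.
Room volume: 591.85 m³.
T = 0.161 V/A = 0.161·591.85/110.404 = 0.86 s.

0.86 s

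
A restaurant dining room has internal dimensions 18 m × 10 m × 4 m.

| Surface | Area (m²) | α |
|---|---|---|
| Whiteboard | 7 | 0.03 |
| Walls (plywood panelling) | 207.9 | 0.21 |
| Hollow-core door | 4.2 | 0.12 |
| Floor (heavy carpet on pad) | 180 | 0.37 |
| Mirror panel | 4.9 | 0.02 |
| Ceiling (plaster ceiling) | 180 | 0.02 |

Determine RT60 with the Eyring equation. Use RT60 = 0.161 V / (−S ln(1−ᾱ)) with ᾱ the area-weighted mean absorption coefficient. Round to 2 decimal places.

S = Σ Sᵢ = 584.0 m².
Σ(Sᵢαᵢ) = 7·0.03 + 207.9·0.21 + 4.2·0.12 + 180·0.37 + 4.9·0.02 + 180·0.02 = 114.671.
ᾱ = 114.671 / 584.0 = 0.1964.
−S·ln(1−ᾱ) = −584.0 × ln(1 − 0.1964) = 127.694.
V = 18 × 10 × 4 = 720 m³.
RT60 = 0.161 × 720 / 127.694 = 0.91 s.

0.91 sec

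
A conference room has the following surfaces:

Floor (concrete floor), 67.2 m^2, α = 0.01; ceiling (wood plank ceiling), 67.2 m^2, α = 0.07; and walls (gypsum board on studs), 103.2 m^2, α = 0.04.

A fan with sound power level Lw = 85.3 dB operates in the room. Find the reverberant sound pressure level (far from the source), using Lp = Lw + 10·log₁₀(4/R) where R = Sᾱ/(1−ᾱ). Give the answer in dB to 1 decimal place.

A = 9.504 sabins; S = 237.6 m^2.
ᾱ = 9.504/237.6 = 0.0400; R = Sᾱ/(1−ᾱ) = 9.504/(1−0.0400) = 9.900 m^2.
Lp = 85.3 + 10·log₁₀(4/9.900) = 85.3 + (-3.94) = 81.4 dB.

81.4 dB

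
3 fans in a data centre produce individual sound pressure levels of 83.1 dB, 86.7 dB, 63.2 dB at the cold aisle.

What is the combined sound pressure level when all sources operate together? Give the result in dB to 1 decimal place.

88.3 dB

Σ 10^(Lᵢ/10) = 6.74e+08.
Back to dB: 10·log₁₀ Σ = 88.3 dB.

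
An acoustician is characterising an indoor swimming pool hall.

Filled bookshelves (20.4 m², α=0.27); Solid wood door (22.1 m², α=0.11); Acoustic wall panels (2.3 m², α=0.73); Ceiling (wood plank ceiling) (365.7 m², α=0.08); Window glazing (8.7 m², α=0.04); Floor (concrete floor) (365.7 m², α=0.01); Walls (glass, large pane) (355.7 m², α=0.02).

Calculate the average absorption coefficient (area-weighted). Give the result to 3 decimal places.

0.044

Total surface area S = 1140.6 m².
A = 20.4*0.27 + 22.1*0.11 + 2.3*0.73 + 365.7*0.08 + 8.7*0.04 + 365.7*0.01 + 355.7*0.02 = 49.993 sabins.
ᾱ = A/S = 0.044.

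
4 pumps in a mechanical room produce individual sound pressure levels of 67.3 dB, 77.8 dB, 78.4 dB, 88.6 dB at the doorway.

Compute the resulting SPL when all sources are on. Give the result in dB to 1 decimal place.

89.3 dB

Converting to relative power and adding: 10^(67.3/10) + 10^(77.8/10) + 10^(78.4/10) + 10^(88.6/10) = 8.592e+08.
Back to dB: 10·log₁₀ Σ = 89.3 dB.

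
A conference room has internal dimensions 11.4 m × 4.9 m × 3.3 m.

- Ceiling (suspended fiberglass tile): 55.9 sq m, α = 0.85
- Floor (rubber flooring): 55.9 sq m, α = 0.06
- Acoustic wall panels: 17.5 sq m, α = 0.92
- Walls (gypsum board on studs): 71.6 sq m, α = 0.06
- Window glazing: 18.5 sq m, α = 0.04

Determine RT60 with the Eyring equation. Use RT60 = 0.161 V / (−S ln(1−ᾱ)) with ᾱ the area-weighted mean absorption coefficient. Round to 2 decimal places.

0.34 seconds

S = Σ Sᵢ = 219.4 sq m.
Absorption A = 55.9·0.85 + 55.9·0.06 + 17.5·0.92 + 71.6·0.06 + 18.5·0.04 = 72.005 sabins.
ᾱ = 72.005 / 219.4 = 0.3282.
−S·ln(1−ᾱ) = −219.4 × ln(1 − 0.3282) = 87.276.
V = 11.4 × 4.9 × 3.3 = 184.338 m³.
RT60 = 0.161 × 184.338 / 87.276 = 0.34 s.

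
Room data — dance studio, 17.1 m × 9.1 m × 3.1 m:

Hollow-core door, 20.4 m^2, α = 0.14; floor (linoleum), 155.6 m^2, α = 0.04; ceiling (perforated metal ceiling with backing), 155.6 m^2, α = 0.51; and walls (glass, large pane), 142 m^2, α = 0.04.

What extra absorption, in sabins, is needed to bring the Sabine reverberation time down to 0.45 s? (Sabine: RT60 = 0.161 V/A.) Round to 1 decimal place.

78.5 sabins

Equivalent absorption area: A₁ = 20.4*0.14 + 155.6*0.04 + 155.6*0.51 + 142*0.04 = 94.116 m^2.
V = 482.391 m³. Required absorption A₂ = 0.161 × 482.391 / 0.45 = 172.589 sabins.
ΔA = A₂ − A₁ = 172.589 − 94.116 = 78.5 sabins.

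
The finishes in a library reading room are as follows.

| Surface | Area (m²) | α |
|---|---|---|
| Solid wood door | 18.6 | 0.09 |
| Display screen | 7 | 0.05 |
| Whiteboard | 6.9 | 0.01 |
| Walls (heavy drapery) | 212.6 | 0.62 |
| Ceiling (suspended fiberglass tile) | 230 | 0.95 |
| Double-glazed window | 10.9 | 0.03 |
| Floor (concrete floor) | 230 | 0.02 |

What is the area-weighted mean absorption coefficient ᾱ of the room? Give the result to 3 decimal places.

0.499

Total surface area S = 716.0 m².
Weighted sum Σ Sα = 357.332.
ᾱ = 357.332 / 716.0 = 0.499.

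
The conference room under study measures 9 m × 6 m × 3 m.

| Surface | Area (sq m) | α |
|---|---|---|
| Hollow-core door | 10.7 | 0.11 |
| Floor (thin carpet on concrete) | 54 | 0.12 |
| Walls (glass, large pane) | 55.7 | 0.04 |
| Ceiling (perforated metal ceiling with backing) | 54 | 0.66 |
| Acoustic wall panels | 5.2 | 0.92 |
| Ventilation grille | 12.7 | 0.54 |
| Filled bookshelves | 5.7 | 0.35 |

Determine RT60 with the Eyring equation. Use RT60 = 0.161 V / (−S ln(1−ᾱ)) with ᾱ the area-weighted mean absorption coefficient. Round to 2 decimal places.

0.37 s

Total surface area S = 10.7 + 54 + 55.7 + 54 + 5.2 + 12.7 + 5.7 = 198.0 sq m.
Absorption A = 10.7·0.11 + 54·0.12 + 55.7·0.04 + 54·0.66 + 5.2·0.92 + 12.7·0.54 + 5.7·0.35 = 59.162 sabins.
Mean coefficient ᾱ = A/S = 0.2988.
−S·ln(1−ᾱ) = −198.0 × ln(1 − 0.2988) = 70.283.
V = 9 × 6 × 3 = 162 m³.
RT60 = 0.161 × 162 / 70.283 = 0.37 s.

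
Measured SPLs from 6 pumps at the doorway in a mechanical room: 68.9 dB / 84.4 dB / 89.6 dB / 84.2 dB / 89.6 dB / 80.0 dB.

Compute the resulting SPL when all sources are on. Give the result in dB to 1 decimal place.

93.9 dB

Sum in the linear (power) domain: Σ 10^(Lᵢ/10) = 10^(68.9/10) + 10^(84.4/10) + 10^(89.6/10) + 10^(84.2/10) + 10^(89.6/10) + 10^(80.0/10) = 2.47e+09.
Combined level = 10 log₁₀(2.47e+09) = 93.9 dB.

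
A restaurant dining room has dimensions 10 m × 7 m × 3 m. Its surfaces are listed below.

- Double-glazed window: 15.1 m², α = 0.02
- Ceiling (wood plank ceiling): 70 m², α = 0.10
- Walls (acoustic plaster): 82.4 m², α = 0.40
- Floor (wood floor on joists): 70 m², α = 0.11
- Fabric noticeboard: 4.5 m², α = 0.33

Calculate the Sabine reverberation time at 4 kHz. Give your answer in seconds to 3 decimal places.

0.684 seconds

Summing Sᵢαᵢ: 0.302 + 7.000 + 32.960 + 7.700 + 1.485 → A = 49.447 sabins.
Volume V = 10 × 7 × 3 = 210 m³.
RT60 = 0.161 · V / A = 0.161 × 210 / 49.447 = 0.684 s.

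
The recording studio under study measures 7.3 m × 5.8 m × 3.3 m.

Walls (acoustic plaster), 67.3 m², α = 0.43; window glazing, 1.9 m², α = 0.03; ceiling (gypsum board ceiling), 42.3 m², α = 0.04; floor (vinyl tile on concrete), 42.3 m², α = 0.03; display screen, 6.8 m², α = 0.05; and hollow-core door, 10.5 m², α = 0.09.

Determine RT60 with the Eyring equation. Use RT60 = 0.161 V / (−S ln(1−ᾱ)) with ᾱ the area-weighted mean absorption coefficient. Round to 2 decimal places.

0.61 seconds

Total surface area S = 67.3 + 1.9 + 42.3 + 42.3 + 6.8 + 10.5 = 171.1 m².
Absorption A = 67.3·0.43 + 1.9·0.03 + 42.3·0.04 + 42.3·0.03 + 6.8·0.05 + 10.5·0.09 = 33.242 sabins.
ᾱ = 33.242 / 171.1 = 0.1943.
−S·ln(1−ᾱ) = −171.1 × ln(1 − 0.1943) = 36.965.
V = 7.3 × 5.8 × 3.3 = 139.722 m³.
RT60 = 0.161 × 139.722 / 36.965 = 0.61 s.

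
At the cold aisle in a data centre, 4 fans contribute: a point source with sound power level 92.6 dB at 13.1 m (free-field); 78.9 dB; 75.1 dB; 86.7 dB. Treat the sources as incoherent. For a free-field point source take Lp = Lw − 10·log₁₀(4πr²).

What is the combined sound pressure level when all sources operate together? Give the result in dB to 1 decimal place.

Source at 13.1 m: Lp = 92.6 − 10·log₁₀(4π·13.1²) = 92.6 − 10·log₁₀(2156.515) = 59.3 dB.
Sum in the linear (power) domain: Σ 10^(Lᵢ/10) = 10^(59.3/10) + 10^(78.9/10) + 10^(75.1/10) + 10^(86.7/10) = 5.786e+08.
Back to dB: 10·log₁₀ Σ = 87.6 dB.

87.6 dB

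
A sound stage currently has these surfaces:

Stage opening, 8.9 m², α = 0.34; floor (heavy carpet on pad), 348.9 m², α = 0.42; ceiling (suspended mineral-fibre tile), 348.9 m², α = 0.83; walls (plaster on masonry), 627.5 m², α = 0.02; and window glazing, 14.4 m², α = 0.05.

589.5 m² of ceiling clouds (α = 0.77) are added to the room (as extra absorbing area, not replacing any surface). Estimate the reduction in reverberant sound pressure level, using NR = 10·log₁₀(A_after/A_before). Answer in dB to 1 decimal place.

3.0 dB

Equivalent absorption area: A_before = 8.9·0.34 + 348.9·0.42 + 348.9·0.83 + 627.5·0.02 + 14.4·0.05 = 452.421 m².
Treatment contributes 589.5·0.77 = 453.915 sabins.
New total A_after = 906.336 sabins.
NR = 10·log₁₀(906.336/452.421) = 3.0 dB.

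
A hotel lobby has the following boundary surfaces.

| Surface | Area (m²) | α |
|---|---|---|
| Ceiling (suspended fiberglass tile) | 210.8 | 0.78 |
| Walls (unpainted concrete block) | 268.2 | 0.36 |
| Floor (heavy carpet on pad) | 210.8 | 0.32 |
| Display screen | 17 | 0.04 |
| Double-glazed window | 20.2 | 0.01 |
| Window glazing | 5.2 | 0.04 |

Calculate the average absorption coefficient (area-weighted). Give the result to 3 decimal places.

0.450

S = Σ Sᵢ = 210.8 + 268.2 + 210.8 + 17 + 20.2 + 5.2 = 732.2 m².
Weighted sum Σ Sα = 329.522.
ᾱ = A/S = 0.450.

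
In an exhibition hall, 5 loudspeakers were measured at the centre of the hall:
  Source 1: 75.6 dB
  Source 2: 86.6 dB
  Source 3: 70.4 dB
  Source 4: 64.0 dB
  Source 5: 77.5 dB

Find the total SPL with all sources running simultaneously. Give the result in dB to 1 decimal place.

Converting to relative power and adding: 10^(75.6/10) + 10^(86.6/10) + 10^(70.4/10) + 10^(64.0/10) + 10^(77.5/10) = 5.631e+08.
Combined level = 10 log₁₀(5.631e+08) = 87.5 dB.

87.5 dB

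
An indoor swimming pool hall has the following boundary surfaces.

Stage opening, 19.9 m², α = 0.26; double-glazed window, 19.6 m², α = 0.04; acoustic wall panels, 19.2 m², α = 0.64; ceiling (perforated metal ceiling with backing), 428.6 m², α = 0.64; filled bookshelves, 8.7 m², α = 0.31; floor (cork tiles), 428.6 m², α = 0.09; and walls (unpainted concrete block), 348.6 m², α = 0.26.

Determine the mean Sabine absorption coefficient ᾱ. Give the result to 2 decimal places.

S = Σ Sᵢ = 19.9 + 19.6 + 19.2 + 428.6 + 8.7 + 428.6 + 348.6 = 1273.2 m².
Σ(Sᵢαᵢ) = 19.9×0.26 + 19.6×0.04 + 19.2×0.64 + 428.6×0.64 + 8.7×0.31 + 428.6×0.09 + 348.6×0.26 = 424.457.
ᾱ = A/S = 0.33.

0.33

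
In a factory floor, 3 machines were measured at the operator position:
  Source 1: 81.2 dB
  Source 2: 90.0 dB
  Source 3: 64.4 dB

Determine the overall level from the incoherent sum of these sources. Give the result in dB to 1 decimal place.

90.5 dB

Σ 10^(Lᵢ/10) = 1.135e+09.
L_total = 10·log₁₀(1.135e+09) = 90.5 dB.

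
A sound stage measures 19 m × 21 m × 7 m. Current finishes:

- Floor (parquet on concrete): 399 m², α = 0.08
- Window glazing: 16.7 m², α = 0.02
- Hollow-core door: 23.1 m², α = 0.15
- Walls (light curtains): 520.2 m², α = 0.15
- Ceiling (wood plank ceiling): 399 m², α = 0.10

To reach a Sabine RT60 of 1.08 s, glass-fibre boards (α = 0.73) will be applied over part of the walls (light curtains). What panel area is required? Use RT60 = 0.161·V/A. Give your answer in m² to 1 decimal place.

453.0

Equivalent absorption area: A₁ = 399·0.08 + 16.7·0.02 + 23.1·0.15 + 520.2·0.15 + 399·0.10 = 153.649 m².
Required A₂ = 0.161·2793/1.08 = 416.364 sabins.
Absorption to add: 416.364 − 153.649 = 262.715 sabins.
Each m² of panel replacing the walls (light curtains) adds (0.73 − 0.15) = 0.58 sabins.
Area = ΔA/Δα = 262.715/0.58 = 453.0 m².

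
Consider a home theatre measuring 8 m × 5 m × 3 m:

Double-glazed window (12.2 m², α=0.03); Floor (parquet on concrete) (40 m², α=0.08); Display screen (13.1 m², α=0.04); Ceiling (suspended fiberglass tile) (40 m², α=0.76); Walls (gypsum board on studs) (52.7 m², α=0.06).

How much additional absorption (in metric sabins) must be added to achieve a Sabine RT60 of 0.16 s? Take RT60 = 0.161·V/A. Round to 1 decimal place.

83.1 sabins

Summing Sᵢαᵢ: 0.366 + 3.200 + 0.524 + 30.400 + 3.162 → A₁ = 37.652 sabins.
V = 120 m³. Required absorption A₂ = 0.161 × 120 / 0.16 = 120.750 sabins.
Additional absorption ΔA = 120.750 − 37.652 = 83.1 sabins.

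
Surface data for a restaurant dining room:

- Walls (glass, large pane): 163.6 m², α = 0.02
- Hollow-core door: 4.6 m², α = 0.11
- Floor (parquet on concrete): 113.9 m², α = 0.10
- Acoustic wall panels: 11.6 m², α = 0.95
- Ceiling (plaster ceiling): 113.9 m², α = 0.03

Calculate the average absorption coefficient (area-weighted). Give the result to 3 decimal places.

0.073

S = Σ Sᵢ = 163.6 + 4.6 + 113.9 + 11.6 + 113.9 = 407.6 m².
Σ(Sᵢαᵢ) = 163.6*0.02 + 4.6*0.11 + 113.9*0.10 + 11.6*0.95 + 113.9*0.03 = 29.605.
ᾱ = A/S = 0.073.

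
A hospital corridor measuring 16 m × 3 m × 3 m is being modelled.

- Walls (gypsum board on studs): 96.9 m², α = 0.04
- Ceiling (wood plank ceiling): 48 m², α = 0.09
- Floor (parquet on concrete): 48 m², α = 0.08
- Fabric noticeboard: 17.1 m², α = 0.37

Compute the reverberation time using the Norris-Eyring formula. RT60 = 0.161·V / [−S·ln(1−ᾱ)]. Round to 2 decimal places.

S = Σ Sᵢ = 210.0 m².
Absorption A = 96.9·0.04 + 48·0.09 + 48·0.08 + 17.1·0.37 = 18.363 sabins.
Mean coefficient ᾱ = A/S = 0.0874.
Eyring denominator: −S ln(1−ᾱ) = 19.206.
V = 16 × 3 × 3 = 144 m³.
RT60 = 0.161 × 144 / 19.206 = 1.21 s.

1.21 s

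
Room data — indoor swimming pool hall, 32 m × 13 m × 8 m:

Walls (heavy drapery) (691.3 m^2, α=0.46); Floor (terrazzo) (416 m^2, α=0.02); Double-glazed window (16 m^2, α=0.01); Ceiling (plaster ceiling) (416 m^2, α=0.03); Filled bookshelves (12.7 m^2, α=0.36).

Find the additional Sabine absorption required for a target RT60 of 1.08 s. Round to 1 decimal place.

Total absorption A₁ = 691.3×0.46 + 416×0.02 + 16×0.01 + 416×0.03 + 12.7×0.36
  = 317.998 + 8.320 + 0.160 + 12.480 + 4.572 = 343.530 m^2 sabins.
For T = 1.08 s, need A₂ = 0.161·V/T = 0.161·3328/1.08 = 496.119 sabins.
ΔA = A₂ − A₁ = 496.119 − 343.530 = 152.6 sabins.

152.6 sabins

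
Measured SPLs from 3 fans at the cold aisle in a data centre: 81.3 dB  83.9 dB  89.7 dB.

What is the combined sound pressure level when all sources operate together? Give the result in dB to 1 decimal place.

Σ 10^(Lᵢ/10) = 1.314e+09.
L_total = 10·log₁₀(1.314e+09) = 91.2 dB.

91.2 dB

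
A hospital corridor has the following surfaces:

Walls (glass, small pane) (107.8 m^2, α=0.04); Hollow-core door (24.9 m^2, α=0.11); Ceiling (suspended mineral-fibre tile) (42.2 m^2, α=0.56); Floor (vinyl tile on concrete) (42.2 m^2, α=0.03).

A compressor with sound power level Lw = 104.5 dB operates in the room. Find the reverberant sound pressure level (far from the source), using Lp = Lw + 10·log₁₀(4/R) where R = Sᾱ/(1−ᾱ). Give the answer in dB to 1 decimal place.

Σ(Sᵢαᵢ) = 107.8·0.04 + 24.9·0.11 + 42.2·0.56 + 42.2·0.03 = 31.949; total area S = 217.1 m^2.
ᾱ = 31.949/217.1 = 0.1472; R = Sᾱ/(1−ᾱ) = 31.949/(1−0.1472) = 37.464 m^2.
Lp = Lw + 10 log₁₀(4/R) = 104.5 -9.72 = 94.8 dB.

94.8 dB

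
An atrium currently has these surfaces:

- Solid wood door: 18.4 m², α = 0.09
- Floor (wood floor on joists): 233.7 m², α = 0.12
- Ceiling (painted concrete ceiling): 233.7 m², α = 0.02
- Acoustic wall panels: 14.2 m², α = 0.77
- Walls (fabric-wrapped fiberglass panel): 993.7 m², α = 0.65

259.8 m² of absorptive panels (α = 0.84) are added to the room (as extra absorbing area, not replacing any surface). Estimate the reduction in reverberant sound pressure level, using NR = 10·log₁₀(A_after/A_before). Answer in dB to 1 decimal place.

1.2 dB

Total absorption A_before = 18.4×0.09 + 233.7×0.12 + 233.7×0.02 + 14.2×0.77 + 993.7×0.65
  = 1.656 + 28.044 + 4.674 + 10.934 + 645.905 = 691.213 m² sabins.
Treatment contributes 259.8·0.84 = 218.232 sabins.
A_after = 691.213 + 218.232 = 909.445 sabins.
Reduction = 10 log₁₀(A_after/A_before) = 10 log₁₀(1.3157) = 1.2 dB.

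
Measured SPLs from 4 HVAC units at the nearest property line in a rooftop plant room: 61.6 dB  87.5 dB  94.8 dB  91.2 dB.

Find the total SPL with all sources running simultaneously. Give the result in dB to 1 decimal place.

96.9 dB

Sum in the linear (power) domain: Σ 10^(Lᵢ/10) = 10^(61.6/10) + 10^(87.5/10) + 10^(94.8/10) + 10^(91.2/10) = 4.902e+09.
Combined level = 10 log₁₀(4.902e+09) = 96.9 dB.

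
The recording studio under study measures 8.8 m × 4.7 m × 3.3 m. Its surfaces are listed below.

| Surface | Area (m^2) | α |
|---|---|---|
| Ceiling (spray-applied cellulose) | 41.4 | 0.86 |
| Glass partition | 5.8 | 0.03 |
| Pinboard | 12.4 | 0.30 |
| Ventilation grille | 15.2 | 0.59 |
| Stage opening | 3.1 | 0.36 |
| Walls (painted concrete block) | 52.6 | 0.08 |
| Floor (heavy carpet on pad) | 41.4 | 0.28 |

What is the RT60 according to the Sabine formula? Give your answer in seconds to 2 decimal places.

0.34 s

Equivalent absorption area: A = 41.4×0.86 + 5.8×0.03 + 12.4×0.30 + 15.2×0.59 + 3.1×0.36 + 52.6×0.08 + 41.4×0.28 = 65.382 m^2.
Room volume: 136.488 m³.
T = 0.161 V/A = 0.161·136.488/65.382 = 0.34 s.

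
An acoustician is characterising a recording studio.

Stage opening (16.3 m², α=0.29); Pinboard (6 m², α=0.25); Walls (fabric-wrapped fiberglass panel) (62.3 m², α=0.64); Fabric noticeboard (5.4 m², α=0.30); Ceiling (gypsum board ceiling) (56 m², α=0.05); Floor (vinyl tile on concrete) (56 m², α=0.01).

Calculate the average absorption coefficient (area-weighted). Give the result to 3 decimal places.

S = Σ Sᵢ = 16.3 + 6 + 62.3 + 5.4 + 56 + 56 = 202.0 m².
Σ(Sᵢαᵢ) = 16.3×0.29 + 6×0.25 + 62.3×0.64 + 5.4×0.30 + 56×0.05 + 56×0.01 = 51.079.
ᾱ = A/S = 0.253.

0.253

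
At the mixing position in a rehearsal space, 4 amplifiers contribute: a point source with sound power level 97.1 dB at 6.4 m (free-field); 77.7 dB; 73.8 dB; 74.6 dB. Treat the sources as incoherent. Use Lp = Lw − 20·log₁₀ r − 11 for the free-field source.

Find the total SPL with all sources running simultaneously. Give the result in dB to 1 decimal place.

80.9 dB

Source at 6.4 m: Lp = 97.1 − 20·log₁₀(6.4) − 11 = 70.0 dB.
Σ 10^(Lᵢ/10) = 1.217e+08.
Back to dB: 10·log₁₀ Σ = 80.9 dB.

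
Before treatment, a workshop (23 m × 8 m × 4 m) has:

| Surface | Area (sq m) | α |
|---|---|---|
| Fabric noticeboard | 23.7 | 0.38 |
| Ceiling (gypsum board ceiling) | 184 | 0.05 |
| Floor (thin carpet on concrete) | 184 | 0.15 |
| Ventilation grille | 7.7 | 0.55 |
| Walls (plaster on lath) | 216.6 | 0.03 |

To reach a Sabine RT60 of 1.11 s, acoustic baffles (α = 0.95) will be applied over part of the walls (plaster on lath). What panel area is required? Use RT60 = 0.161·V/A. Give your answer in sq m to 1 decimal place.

Total absorption A₁ = 23.7·0.38 + 184·0.05 + 184·0.15 + 7.7·0.55 + 216.6·0.03
  = 9.006 + 9.200 + 27.600 + 4.235 + 6.498 = 56.539 sq m sabins.
V = 736 m³. Target absorption A₂ = 0.161 × 736 / 1.11 = 106.753 sabins.
Absorption to add: 106.753 − 56.539 = 50.214 sabins.
Net gain per sq m: Δα = 0.95 − 0.03 = 0.92.
Area = ΔA/Δα = 50.214/0.92 = 54.6 sq m.

54.6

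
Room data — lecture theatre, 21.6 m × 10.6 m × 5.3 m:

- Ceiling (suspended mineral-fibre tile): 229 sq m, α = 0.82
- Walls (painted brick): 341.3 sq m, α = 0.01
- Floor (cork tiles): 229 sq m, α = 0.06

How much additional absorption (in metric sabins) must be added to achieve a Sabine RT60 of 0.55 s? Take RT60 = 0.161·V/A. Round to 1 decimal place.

150.3 sabins

A₁ = Σ Sᵢαᵢ = 229×0.82 + 341.3×0.01 + 229×0.06 = 204.933 sabins.
Target A₂ = 0.161·1213.488/0.55 = 355.221 sabins (V = 1213.488 m³).
Shortfall: 355.221 − 204.933 = 150.3 sabins.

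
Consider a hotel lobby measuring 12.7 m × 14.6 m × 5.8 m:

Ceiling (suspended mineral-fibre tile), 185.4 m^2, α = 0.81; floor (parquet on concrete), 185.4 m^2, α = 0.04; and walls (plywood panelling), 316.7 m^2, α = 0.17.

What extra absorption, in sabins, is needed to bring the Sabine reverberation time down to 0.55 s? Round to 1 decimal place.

103.4 sabins

Summing Sᵢαᵢ: 150.174 + 7.416 + 53.839 → A₁ = 211.429 sabins.
V = 1075.436 m³. Required absorption A₂ = 0.161 × 1075.436 / 0.55 = 314.809 sabins.
Additional absorption ΔA = 314.809 − 211.429 = 103.4 sabins.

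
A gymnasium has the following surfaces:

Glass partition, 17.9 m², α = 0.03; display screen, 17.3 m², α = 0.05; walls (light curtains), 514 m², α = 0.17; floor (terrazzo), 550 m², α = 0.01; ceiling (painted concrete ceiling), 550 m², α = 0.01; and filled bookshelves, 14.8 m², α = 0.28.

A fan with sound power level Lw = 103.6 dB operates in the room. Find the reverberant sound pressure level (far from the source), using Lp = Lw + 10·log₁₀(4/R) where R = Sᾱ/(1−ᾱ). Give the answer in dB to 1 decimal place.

89.2 dB

Σ(Sᵢαᵢ) = 17.9×0.03 + 17.3×0.05 + 514×0.17 + 550×0.01 + 550×0.01 + 14.8×0.28 = 103.926; total area S = 1664.0 m².
ᾱ = 0.0625, so room constant R = A/(1−ᾱ) = 110.854 m².
Lp = 103.6 + 10·log₁₀(4/110.854) = 103.6 + (-14.43) = 89.2 dB.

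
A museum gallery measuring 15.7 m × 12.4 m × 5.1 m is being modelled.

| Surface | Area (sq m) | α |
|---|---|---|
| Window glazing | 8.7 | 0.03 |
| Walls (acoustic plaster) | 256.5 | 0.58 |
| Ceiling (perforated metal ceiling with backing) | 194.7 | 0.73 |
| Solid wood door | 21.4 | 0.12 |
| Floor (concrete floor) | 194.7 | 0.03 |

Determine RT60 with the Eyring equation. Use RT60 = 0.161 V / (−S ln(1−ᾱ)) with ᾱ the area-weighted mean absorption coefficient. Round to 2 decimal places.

0.40 seconds

S = Σ Sᵢ = 676.0 sq m.
Σ(Sᵢαᵢ) = 8.7·0.03 + 256.5·0.58 + 194.7·0.73 + 21.4·0.12 + 194.7·0.03 = 299.571.
Mean coefficient ᾱ = A/S = 0.4432.
−S·ln(1−ᾱ) = −676.0 × ln(1 − 0.4432) = 395.831.
V = 15.7 × 12.4 × 5.1 = 992.868 m³.
T = 0.161·V/[−S·ln(1−ᾱ)] = 0.161·992.868/395.831 = 0.40 s.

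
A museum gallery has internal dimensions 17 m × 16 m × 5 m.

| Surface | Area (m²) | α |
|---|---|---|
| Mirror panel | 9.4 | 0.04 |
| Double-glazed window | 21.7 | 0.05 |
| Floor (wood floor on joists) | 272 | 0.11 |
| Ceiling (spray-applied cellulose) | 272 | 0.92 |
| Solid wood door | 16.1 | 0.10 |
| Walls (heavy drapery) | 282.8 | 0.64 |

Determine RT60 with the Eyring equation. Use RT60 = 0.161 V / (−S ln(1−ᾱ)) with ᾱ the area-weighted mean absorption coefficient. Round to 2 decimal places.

0.33 seconds

S = Σ Sᵢ = 874.0 m².
Absorption A = 9.4·0.04 + 21.7·0.05 + 272·0.11 + 272·0.92 + 16.1·0.10 + 282.8·0.64 = 464.223 sabins.
Mean coefficient ᾱ = A/S = 0.5311.
−S·ln(1−ᾱ) = −874.0 × ln(1 − 0.5311) = 661.938.
V = 17 × 16 × 5 = 1360 m³.
RT60 = 0.161 × 1360 / 661.938 = 0.33 s.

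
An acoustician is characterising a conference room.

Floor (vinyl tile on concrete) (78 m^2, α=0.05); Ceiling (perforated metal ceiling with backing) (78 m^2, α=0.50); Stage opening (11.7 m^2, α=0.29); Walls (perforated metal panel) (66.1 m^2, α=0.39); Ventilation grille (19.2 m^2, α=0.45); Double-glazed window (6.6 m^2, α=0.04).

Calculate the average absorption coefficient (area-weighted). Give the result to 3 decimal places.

S = Σ Sᵢ = 78 + 78 + 11.7 + 66.1 + 19.2 + 6.6 = 259.6 m^2.
A = 78·0.05 + 78·0.50 + 11.7·0.29 + 66.1·0.39 + 19.2·0.45 + 6.6·0.04 = 80.976 sabins.
ᾱ = A/S = 0.312.

0.312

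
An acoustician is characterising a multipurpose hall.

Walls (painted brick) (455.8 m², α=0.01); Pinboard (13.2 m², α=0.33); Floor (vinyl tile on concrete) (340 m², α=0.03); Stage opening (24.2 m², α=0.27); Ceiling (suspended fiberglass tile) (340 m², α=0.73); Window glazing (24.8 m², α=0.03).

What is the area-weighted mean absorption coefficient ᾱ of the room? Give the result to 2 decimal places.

0.23

S = Σ Sᵢ = 455.8 + 13.2 + 340 + 24.2 + 340 + 24.8 = 1198.0 m².
A = 455.8*0.01 + 13.2*0.33 + 340*0.03 + 24.2*0.27 + 340*0.73 + 24.8*0.03 = 274.592 sabins.
ᾱ = A/S = 0.23.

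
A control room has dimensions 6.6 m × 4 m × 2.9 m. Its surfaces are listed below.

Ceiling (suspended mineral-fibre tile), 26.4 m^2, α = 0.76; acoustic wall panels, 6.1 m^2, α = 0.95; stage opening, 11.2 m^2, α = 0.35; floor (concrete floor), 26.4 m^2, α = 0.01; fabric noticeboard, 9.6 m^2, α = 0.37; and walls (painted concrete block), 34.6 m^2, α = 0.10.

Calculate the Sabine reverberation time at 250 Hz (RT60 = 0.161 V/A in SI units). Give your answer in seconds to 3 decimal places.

Summing Sᵢαᵢ: 20.064 + 5.795 + 3.920 + 0.264 + 3.552 + 3.460 → A = 37.055 sabins.
Volume V = 6.6 × 4 × 2.9 = 76.56 m³.
RT60 = 0.161 · V / A = 0.161 × 76.56 / 37.055 = 0.333 s.

0.333 sec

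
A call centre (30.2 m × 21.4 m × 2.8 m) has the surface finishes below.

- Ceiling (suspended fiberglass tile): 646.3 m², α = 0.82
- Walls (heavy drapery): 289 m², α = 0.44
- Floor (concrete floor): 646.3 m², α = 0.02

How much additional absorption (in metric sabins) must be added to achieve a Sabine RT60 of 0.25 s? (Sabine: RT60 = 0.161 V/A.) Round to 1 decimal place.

Equivalent absorption area: A₁ = 646.3×0.82 + 289×0.44 + 646.3×0.02 = 670.052 m².
V = 1809.584 m³. Required absorption A₂ = 0.161 × 1809.584 / 0.25 = 1165.372 sabins.
ΔA = A₂ − A₁ = 1165.372 − 670.052 = 495.3 sabins.

495.3 sabins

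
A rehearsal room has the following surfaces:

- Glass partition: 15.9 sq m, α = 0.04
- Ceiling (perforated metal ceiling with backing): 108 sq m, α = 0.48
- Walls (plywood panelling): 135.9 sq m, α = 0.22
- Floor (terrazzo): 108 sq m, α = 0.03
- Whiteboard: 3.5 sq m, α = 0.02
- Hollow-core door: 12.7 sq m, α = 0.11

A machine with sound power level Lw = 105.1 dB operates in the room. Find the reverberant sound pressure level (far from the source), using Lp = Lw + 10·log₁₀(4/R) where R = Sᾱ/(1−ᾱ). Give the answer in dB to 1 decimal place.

90.6 dB

A = 87.081 sabins; S = 384.0 sq m.
ᾱ = 87.081/384.0 = 0.2268; R = Sᾱ/(1−ᾱ) = 87.081/(1−0.2268) = 112.624 sq m.
Lp = 105.1 + 10·log₁₀(4/112.624) = 105.1 + (-14.50) = 90.6 dB.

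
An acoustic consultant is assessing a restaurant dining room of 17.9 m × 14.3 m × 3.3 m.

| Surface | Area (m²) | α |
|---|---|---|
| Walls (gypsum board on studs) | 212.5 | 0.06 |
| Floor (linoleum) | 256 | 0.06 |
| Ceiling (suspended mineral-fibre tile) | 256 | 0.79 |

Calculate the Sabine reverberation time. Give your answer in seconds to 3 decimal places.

Summing Sᵢαᵢ: 12.750 + 15.360 + 202.240 → A = 230.350 sabins.
Room volume: 844.701 m³.
RT60 = 0.161 · V / A = 0.161 × 844.701 / 230.350 = 0.590 s.

0.590 sec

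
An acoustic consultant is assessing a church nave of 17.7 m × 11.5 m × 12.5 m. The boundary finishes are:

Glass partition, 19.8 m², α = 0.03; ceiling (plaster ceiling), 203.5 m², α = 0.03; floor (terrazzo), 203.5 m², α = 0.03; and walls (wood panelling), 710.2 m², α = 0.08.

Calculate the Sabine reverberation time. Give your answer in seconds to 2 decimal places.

Summing Sᵢαᵢ: 0.594 + 6.105 + 6.105 + 56.816 → A = 69.620 sabins.
V = 17.7·11.5·12.5 = 2544.375 m³.
RT60 = 0.161 · V / A = 0.161 × 2544.375 / 69.620 = 5.88 s.

5.88 s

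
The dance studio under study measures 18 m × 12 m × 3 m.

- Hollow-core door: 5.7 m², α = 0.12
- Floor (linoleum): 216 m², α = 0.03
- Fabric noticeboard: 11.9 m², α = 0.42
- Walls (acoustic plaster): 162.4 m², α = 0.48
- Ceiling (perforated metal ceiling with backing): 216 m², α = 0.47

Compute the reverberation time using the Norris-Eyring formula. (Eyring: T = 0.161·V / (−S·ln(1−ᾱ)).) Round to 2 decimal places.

0.45 seconds

Total surface area S = 5.7 + 216 + 11.9 + 162.4 + 216 = 612.0 m².
Absorption A = 5.7×0.12 + 216×0.03 + 11.9×0.42 + 162.4×0.48 + 216×0.47 = 191.634 sabins.
ᾱ = 191.634 / 612.0 = 0.3131.
−S·ln(1−ᾱ) = −612.0 × ln(1 − 0.3131) = 229.847.
V = 18 × 12 × 3 = 648 m³.
RT60 = 0.161 × 648 / 229.847 = 0.45 s.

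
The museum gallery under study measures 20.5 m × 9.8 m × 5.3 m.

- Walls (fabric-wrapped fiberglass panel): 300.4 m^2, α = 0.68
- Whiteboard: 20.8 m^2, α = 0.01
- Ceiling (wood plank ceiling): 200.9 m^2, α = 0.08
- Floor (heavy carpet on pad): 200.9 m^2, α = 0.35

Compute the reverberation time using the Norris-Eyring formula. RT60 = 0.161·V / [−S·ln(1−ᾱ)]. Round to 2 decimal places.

Total surface area S = 300.4 + 20.8 + 200.9 + 200.9 = 723.0 m^2.
Σ(Sᵢαᵢ) = 300.4·0.68 + 20.8·0.01 + 200.9·0.08 + 200.9·0.35 = 290.867.
Mean coefficient ᾱ = A/S = 0.4023.
Eyring denominator: −S ln(1−ᾱ) = 372.104.
V = 20.5 × 9.8 × 5.3 = 1064.77 m³.
T = 0.161·V/[−S·ln(1−ᾱ)] = 0.161·1064.77/372.104 = 0.46 s.

0.46 sec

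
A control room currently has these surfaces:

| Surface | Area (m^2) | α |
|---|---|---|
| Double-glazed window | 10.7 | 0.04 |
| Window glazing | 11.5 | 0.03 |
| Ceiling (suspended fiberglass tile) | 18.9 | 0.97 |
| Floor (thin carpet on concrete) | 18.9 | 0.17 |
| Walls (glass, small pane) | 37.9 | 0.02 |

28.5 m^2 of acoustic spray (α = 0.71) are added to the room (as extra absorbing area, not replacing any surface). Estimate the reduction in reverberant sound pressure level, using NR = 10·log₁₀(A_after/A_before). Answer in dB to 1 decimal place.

2.7 dB

A_before = Σ Sᵢαᵢ = 10.7·0.04 + 11.5·0.03 + 18.9·0.97 + 18.9·0.17 + 37.9·0.02 = 23.077 sabins.
Treatment contributes 28.5·0.71 = 20.235 sabins.
A_after = 23.077 + 20.235 = 43.312 sabins.
NR = 10·log₁₀(43.312/23.077) = 2.7 dB.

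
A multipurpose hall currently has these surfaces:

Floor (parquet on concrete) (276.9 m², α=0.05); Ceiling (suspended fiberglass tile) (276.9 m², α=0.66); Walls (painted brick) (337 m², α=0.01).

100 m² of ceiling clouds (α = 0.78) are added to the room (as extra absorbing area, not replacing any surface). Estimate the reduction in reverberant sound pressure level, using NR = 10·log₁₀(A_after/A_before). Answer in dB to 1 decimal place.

Equivalent absorption area: A_before = 276.9×0.05 + 276.9×0.66 + 337×0.01 = 199.969 m².
Treatment contributes 100·0.78 = 78.000 sabins.
A_after = 199.969 + 78.000 = 277.969 sabins.
Reduction = 10 log₁₀(A_after/A_before) = 10 log₁₀(1.3901) = 1.4 dB.

1.4 dB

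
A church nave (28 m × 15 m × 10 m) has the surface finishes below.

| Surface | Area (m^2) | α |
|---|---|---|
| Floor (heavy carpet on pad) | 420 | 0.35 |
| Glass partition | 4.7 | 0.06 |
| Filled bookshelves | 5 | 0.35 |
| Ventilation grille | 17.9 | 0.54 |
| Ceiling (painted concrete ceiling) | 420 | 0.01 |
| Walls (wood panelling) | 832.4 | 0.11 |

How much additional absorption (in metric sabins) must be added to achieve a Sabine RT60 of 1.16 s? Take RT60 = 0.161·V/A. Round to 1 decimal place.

328.5 sabins

A₁ = Σ Sᵢαᵢ = 420*0.35 + 4.7*0.06 + 5*0.35 + 17.9*0.54 + 420*0.01 + 832.4*0.11 = 254.462 sabins.
V = 4200 m³. Required absorption A₂ = 0.161 × 4200 / 1.16 = 582.931 sabins.
Additional absorption ΔA = 582.931 − 254.462 = 328.5 sabins.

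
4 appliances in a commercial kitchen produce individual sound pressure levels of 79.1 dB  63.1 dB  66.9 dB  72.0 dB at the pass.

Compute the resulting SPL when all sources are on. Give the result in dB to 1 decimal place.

80.2 dB

Converting to relative power and adding: 10^(79.1/10) + 10^(63.1/10) + 10^(66.9/10) + 10^(72.0/10) = 1.041e+08.
Back to dB: 10·log₁₀ Σ = 80.2 dB.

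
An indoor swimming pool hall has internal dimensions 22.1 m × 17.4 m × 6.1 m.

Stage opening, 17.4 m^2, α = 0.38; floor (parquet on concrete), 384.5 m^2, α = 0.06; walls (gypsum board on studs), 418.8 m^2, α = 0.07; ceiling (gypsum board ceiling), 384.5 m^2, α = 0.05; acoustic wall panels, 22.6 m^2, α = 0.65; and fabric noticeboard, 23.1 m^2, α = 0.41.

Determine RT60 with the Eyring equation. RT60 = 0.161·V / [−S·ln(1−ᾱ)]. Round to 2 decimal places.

3.54 s

S = Σ Sᵢ = 1250.9 m^2.
Σ(Sᵢαᵢ) = 17.4×0.38 + 384.5×0.06 + 418.8×0.07 + 384.5×0.05 + 22.6×0.65 + 23.1×0.41 = 102.384.
ᾱ = 102.384 / 1250.9 = 0.0818.
Eyring denominator: −S ln(1−ᾱ) = 106.752.
V = 22.1 × 17.4 × 6.1 = 2345.694 m³.
RT60 = 0.161 × 2345.694 / 106.752 = 3.54 s.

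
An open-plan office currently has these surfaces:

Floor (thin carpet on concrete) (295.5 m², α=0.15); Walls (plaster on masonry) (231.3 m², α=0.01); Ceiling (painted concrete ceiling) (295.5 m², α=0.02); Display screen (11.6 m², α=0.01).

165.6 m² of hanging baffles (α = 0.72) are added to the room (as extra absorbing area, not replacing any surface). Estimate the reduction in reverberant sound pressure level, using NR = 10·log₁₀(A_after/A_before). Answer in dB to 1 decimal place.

Summing Sᵢαᵢ: 44.325 + 2.313 + 5.910 + 0.116 → A_before = 52.664 sabins.
Treatment contributes 165.6·0.72 = 119.232 sabins.
A_after = 52.664 + 119.232 = 171.896 sabins.
Reduction = 10 log₁₀(A_after/A_before) = 10 log₁₀(3.2640) = 5.1 dB.

5.1 dB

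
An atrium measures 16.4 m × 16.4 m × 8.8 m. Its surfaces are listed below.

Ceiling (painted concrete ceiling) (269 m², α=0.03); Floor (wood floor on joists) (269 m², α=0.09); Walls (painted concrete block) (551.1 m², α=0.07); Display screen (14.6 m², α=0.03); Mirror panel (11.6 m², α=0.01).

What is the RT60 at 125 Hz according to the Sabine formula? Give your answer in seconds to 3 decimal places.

5.336 sec

Total absorption A = 269×0.03 + 269×0.09 + 551.1×0.07 + 14.6×0.03 + 11.6×0.01
  = 8.070 + 24.210 + 38.577 + 0.438 + 0.116 = 71.411 m² sabins.
Volume V = 16.4 × 16.4 × 8.8 = 2366.848 m³.
T = 0.161 V/A = 0.161·2366.848/71.411 = 5.336 s.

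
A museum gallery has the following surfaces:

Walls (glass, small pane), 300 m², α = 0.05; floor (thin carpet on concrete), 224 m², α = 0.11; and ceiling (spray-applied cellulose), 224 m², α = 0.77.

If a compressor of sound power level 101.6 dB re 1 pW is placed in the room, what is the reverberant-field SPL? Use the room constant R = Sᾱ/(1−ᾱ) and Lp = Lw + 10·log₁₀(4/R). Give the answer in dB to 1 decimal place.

82.9 dB

Σ(Sᵢαᵢ) = 300·0.05 + 224·0.11 + 224·0.77 = 212.120; total area S = 748.0 m².
ᾱ = 0.2836, so room constant R = A/(1−ᾱ) = 296.092 m².
Lp = Lw + 10 log₁₀(4/R) = 101.6 -18.69 = 82.9 dB.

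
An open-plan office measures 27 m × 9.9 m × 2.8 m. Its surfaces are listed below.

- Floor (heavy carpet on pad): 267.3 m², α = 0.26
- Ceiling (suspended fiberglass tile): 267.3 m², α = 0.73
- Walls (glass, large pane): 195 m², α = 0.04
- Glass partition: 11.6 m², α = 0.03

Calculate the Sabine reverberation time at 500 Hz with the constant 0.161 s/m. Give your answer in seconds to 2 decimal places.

0.44 s

Summing Sᵢαᵢ: 69.498 + 195.129 + 7.800 + 0.348 → A = 272.775 sabins.
V = 27·9.9·2.8 = 748.44 m³.
RT60 = 0.161 · V / A = 0.161 × 748.44 / 272.775 = 0.44 s.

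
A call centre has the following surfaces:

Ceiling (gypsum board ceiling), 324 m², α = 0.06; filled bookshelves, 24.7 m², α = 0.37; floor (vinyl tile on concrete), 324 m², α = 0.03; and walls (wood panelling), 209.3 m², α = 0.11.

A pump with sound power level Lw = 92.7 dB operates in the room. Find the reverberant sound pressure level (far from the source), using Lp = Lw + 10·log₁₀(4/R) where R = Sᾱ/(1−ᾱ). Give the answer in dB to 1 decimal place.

Σ(Sᵢαᵢ) = 324×0.06 + 24.7×0.37 + 324×0.03 + 209.3×0.11 = 61.322; total area S = 882.0 m².
ᾱ = 0.0695, so room constant R = A/(1−ᾱ) = 65.902 m².
Lp = Lw + 10 log₁₀(4/R) = 92.7 -12.17 = 80.5 dB.

80.5 dB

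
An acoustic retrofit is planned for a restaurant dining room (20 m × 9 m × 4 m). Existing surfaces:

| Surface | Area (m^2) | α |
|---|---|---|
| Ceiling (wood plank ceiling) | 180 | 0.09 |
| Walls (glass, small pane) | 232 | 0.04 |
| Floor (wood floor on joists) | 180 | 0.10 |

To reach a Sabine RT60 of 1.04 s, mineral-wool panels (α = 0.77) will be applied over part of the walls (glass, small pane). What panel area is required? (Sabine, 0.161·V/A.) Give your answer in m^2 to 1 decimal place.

93.1

Total absorption A₁ = 180*0.09 + 232*0.04 + 180*0.10
  = 16.200 + 9.280 + 18.000 = 43.480 m^2 sabins.
V = 720 m³. Target absorption A₂ = 0.161 × 720 / 1.04 = 111.462 sabins.
Absorption to add: 111.462 − 43.480 = 67.982 sabins.
Net gain per m^2: Δα = 0.77 − 0.04 = 0.73.
Panel area = 67.982 / 0.73 = 93.1 m^2.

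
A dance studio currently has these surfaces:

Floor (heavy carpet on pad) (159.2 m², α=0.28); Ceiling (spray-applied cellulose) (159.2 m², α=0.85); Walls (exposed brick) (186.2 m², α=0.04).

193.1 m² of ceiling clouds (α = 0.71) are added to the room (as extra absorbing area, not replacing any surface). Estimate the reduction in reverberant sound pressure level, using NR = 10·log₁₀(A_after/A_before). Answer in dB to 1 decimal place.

A_before = Σ Sᵢαᵢ = 159.2×0.28 + 159.2×0.85 + 186.2×0.04 = 187.344 sabins.
Treatment contributes 193.1·0.71 = 137.101 sabins.
A_after = 187.344 + 137.101 = 324.445 sabins.
Reduction = 10 log₁₀(A_after/A_before) = 10 log₁₀(1.7318) = 2.4 dB.

2.4 dB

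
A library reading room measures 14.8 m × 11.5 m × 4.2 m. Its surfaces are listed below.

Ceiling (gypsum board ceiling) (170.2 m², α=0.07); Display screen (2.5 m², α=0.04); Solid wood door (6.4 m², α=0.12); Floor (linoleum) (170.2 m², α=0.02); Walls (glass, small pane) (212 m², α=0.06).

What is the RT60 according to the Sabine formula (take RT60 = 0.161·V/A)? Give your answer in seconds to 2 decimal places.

Total absorption A = 170.2*0.07 + 2.5*0.04 + 6.4*0.12 + 170.2*0.02 + 212*0.06
  = 11.914 + 0.100 + 0.768 + 3.404 + 12.720 = 28.906 m² sabins.
V = 14.8·11.5·4.2 = 714.84 m³.
RT60 = 0.161 · V / A = 0.161 × 714.84 / 28.906 = 3.98 s.

3.98 seconds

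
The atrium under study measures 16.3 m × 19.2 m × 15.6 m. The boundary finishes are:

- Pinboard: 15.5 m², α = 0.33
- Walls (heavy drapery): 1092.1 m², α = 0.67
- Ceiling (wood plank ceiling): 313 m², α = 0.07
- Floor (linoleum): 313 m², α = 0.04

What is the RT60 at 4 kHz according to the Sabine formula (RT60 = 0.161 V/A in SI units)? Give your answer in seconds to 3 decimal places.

1.019 s

Equivalent absorption area: A = 15.5×0.33 + 1092.1×0.67 + 313×0.07 + 313×0.04 = 771.252 m².
Room volume: 4882.176 m³.
Sabine: RT60 = 0.161 × 4882.176 / 771.252 = 1.019 s.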